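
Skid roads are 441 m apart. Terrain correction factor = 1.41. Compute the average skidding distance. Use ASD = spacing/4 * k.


Formula: ASD = (spacing / 4) * correction
Uncorrected distance = spacing / 4 = 441 / 4 = 110.25 m
ASD = 110.25 * 1.41 = 155 m

155


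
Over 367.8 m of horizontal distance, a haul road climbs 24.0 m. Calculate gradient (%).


Formula: Gradient = rise / run * 100
Gradient = 24.0 / 367.8 * 100 = 6.5%

6.5


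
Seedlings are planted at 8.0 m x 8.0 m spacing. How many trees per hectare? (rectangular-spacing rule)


Formula: TPH = 10000 m^2/ha / (spacing_x * spacing_y)
Area per tree = 8.0 m * 8.0 m = 64.0 m^2
TPH = 10000 / 64.0 = 156 trees/ha

156


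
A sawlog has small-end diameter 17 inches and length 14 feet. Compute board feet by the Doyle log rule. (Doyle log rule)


Doyle: BF = (D - 4)^2 * L / 16
Adjusted diameter = 17 - 4 = 13 in
(D-4)^2 = 13^2 = 169
BF = 169 * 14 / 16 = 148 BF

148


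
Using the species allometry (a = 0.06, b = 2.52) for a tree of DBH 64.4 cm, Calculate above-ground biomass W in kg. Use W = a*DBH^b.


Formula: W = a * DBH^b  (allometric power law)
DBH^b = 64.4^2.52 = 36173.6545
W = 0.06 * 36173.6545 = 2170.4 kg

2170.4


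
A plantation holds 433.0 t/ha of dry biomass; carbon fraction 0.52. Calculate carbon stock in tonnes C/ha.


Formula: Carbon Stock = Biomass * Carbon Fraction
C = 433.0 t/ha * 0.52
C = 225.2 t C/ha

225.2


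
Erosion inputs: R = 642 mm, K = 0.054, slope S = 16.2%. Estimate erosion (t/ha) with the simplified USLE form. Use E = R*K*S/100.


Formula: E = R * K * S / 100  (simplified USLE)
R * K = 642 * 0.054 = 34.668
E = 34.668 * 16.2 / 100 = 5.62 t/ha

5.62


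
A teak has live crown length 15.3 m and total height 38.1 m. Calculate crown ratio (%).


Formula: Crown Ratio = (Crown Length / Total Height) * 100
CR = (15.3 m / 38.1 m) * 100
CR = 0.4016 * 100 = 40.2%

40.2


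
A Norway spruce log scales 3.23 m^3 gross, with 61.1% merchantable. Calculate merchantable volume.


Formula: MV = V_total * (merchantable_pct / 100)
Merchantable fraction = 61.1% / 100 = 0.611
MV = 3.23 m^3 * 0.611 = 1.974 m^3

1.974


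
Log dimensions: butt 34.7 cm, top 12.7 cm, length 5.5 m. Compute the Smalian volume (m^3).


Smalian: V = (A1 + A2)/2 * L,  A = pi*(D/200)^2
A1 = pi*(34.7/200)^2 = 0.094569 m^2
A2 = pi*(12.7/200)^2 = 0.012668 m^2
V = (0.094569+0.012668)/2*5.5 = 0.2949 m^3

0.2949


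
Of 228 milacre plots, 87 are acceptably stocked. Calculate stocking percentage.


Formula: Stocking % = stocked plots / total plots * 100
Stocking = 87 / 228 * 100
Stocking = 0.3816 * 100 = 38.2%

38.2


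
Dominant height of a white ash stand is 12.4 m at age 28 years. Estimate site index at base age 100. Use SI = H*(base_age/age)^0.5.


Formula: SI = H_dom * (base_age / age)^0.5
Age ratio = 100 / 28 = 3.57143
sqrt(age_ratio) = 1.88982
SI = 12.4 * 1.88982 = 23.4 m

23.4


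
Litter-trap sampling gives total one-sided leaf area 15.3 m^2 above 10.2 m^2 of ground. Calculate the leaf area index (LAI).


Formula: LAI = total leaf area / ground area  (dimensionless)
LAI = 15.3 m^2 / 10.2 m^2
LAI = 1.5

1.5


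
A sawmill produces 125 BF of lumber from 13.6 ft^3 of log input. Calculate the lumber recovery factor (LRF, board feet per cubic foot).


Formula: LRF = Lumber Output (BF) / Log Input (ft^3)
LRF = 125 BF / 13.6 ft^3
LRF = 9.19 BF/ft^3

9.19


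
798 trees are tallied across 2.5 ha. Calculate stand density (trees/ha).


Formula: Stand Density = N_trees / Area_ha
Density = 798 trees / 2.5 ha
Density = 319 trees/ha

319


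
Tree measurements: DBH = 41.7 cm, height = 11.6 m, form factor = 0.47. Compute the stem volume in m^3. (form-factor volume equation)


Formula: V = pi * (DBH/200)^2 * H * ff
Radius = DBH/200 = 41.7/200 = 0.2085 m
Radius^2 = 0.2085^2 = 0.04347225 m^2
V = pi * 0.04347225 * 11.6 * 0.47
V = 0.745 m^3

0.745


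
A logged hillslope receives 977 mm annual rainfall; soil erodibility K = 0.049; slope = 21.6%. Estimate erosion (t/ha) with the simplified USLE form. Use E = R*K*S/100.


Formula: E = R * K * S / 100  (simplified USLE)
R * K = 977 * 0.049 = 47.873
E = 47.873 * 21.6 / 100 = 10.34 t/ha

10.34


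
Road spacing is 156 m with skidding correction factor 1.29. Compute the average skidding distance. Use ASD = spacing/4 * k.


Formula: ASD = (spacing / 4) * correction
Uncorrected distance = spacing / 4 = 156 / 4 = 39 m
ASD = 39 * 1.29 = 50 m

50


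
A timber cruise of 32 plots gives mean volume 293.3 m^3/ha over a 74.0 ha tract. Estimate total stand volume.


Formula: Total Volume = Mean Volume per ha * Total Area
Total Volume = 293.3 m^3/ha * 74.0 ha
Total Volume = 21704 m^3

21704


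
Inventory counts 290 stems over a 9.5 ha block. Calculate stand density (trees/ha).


Formula: Stand Density = N_trees / Area_ha
Density = 290 trees / 9.5 ha
Density = 31 trees/ha

31


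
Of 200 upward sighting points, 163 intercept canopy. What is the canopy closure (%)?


Formula: Canopy closure = covered points / total points * 100
Closure = 163 / 200 * 100
Closure = 0.815 * 100 = 81.5%

81.5


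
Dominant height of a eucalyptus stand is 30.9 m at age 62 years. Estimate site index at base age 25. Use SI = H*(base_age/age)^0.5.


Formula: SI = H_dom * (base_age / age)^0.5
Age ratio = 25 / 62 = 0.40323
sqrt(age_ratio) = 0.635
SI = 30.9 * 0.635 = 19.6 m

19.6


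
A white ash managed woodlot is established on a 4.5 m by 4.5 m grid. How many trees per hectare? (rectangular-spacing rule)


Formula: TPH = 10000 m^2/ha / (spacing_x * spacing_y)
Area per tree = 4.5 m * 4.5 m = 20.25 m^2
TPH = 10000 / 20.25 = 494 trees/ha

494


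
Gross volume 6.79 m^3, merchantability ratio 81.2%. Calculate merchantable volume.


Formula: MV = V_total * (merchantable_pct / 100)
Merchantable fraction = 81.2% / 100 = 0.812
MV = 6.79 m^3 * 0.812 = 5.513 m^3

5.513


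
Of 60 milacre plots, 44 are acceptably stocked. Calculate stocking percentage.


Formula: Stocking % = stocked plots / total plots * 100
Stocking = 44 / 60 * 100
Stocking = 0.7333 * 100 = 73.3%

73.3


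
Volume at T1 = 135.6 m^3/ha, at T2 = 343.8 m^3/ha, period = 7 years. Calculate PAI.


Formula: PAI = (V_T2 - V_T1) / (T2 - T1)
Volume increment = 343.8 - 135.6 = 208.2 m^3/ha
PAI = 208.2 / 7 = 29.74 m^3/ha/year

29.74


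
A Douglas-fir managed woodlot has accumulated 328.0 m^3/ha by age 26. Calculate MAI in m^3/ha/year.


Formula: MAI = Total Volume / Stand Age
MAI = 328.0 m^3/ha / 26 years
MAI = 12.62 m^3/ha/year

12.62


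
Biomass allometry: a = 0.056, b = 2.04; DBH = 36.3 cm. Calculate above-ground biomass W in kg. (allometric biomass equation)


Formula: W = a * DBH^b  (allometric power law)
DBH^b = 36.3^2.04 = 1521.2813
W = 0.056 * 1521.2813 = 85.2 kg

85.2


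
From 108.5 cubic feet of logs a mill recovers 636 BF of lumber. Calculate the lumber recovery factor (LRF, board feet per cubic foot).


Formula: LRF = Lumber Output (BF) / Log Input (ft^3)
LRF = 636 BF / 108.5 ft^3
LRF = 5.86 BF/ft^3

5.86


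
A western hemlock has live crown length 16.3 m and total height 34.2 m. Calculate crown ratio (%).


Formula: Crown Ratio = (Crown Length / Total Height) * 100
CR = (16.3 m / 34.2 m) * 100
CR = 0.4766 * 100 = 47.7%

47.7


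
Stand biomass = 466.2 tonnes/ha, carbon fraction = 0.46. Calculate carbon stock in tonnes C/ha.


Formula: Carbon Stock = Biomass * Carbon Fraction
C = 466.2 t/ha * 0.46
C = 214.5 t C/ha

214.5


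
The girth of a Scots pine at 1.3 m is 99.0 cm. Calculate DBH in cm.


Formula: DBH = C / pi
DBH = 99.0 / pi
pi = 3.14159...
DBH = 31.5 cm

31.5


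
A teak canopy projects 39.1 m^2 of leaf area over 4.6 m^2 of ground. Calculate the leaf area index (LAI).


Formula: LAI = total leaf area / ground area  (dimensionless)
LAI = 39.1 m^2 / 4.6 m^2
LAI = 8.5

8.5


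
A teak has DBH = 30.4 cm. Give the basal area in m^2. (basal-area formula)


Formula: BA = pi * (DBH/2)^2 / 10000  (cm^2 to m^2)
Radius = DBH/2 = 30.4/2 = 15.2 cm
BA = pi * 15.2^2 / 10000
   = 725.8336 cm^2 / 10000
   = 0.0726 m^2

0.0726


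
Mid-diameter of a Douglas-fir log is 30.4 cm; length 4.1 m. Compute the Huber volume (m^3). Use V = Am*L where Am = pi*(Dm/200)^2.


Huber: V = Am * L,  Am = pi*(Dm/200)^2
Am = pi*(30.4/200)^2 = 0.072583 m^2
V = 0.072583*4.1 = 0.2976 m^3

0.2976


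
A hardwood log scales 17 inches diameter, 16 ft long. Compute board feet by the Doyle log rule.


Doyle: BF = (D - 4)^2 * L / 16
Adjusted diameter = 17 - 4 = 13 in
(D-4)^2 = 13^2 = 169
BF = 169 * 16 / 16 = 169 BF

169


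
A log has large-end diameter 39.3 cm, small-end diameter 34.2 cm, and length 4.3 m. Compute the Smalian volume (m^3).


Smalian: V = (A1 + A2)/2 * L,  A = pi*(D/200)^2
A1 = pi*(39.3/200)^2 = 0.121304 m^2
A2 = pi*(34.2/200)^2 = 0.091863 m^2
V = (0.121304+0.091863)/2*4.3 = 0.4583 m^3

0.4583


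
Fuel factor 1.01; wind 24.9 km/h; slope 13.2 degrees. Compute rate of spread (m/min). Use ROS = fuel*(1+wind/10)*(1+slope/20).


Formula: ROS = fuel * (1 + wind/10) * (1 + slope/20)
Wind factor = 1 + 24.9/10 = 3.49
Slope factor = 1 + 13.2/20 = 1.66
ROS = 1.01 * 3.49 * 1.66 = 5.85 m/min

5.85


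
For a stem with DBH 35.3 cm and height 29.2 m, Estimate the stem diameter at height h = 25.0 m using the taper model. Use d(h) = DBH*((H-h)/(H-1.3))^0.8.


Taper: d(h) = DBH * ((H - h) / (H - 1.3))^0.8
Numerator = H - h = 29.2 - 25.0 = 4.2 m
Denominator = H - 1.3 = 29.2 - 1.3 = 27.9 m
Ratio = 4.2 / 27.9 = 0.15054
d = 35.3 * 0.15054^0.8 = 7.8 cm

7.8


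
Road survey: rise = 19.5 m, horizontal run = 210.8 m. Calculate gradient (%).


Formula: Gradient = rise / run * 100
Gradient = 19.5 / 210.8 * 100 = 9.3%

9.3


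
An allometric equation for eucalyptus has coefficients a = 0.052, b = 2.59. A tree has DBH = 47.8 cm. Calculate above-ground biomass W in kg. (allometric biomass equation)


Formula: W = a * DBH^b  (allometric power law)
DBH^b = 47.8^2.59 = 22372.6924
W = 0.052 * 22372.6924 = 1163.4 kg

1163.4


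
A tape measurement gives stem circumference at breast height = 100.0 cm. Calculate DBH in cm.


Formula: DBH = C / pi
DBH = 100.0 / pi
pi = 3.14159...
DBH = 31.8 cm

31.8


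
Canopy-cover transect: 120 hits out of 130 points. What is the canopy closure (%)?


Formula: Canopy closure = covered points / total points * 100
Closure = 120 / 130 * 100
Closure = 0.9231 * 100 = 92.3%

92.3


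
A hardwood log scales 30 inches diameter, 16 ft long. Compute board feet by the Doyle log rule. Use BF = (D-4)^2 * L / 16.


Doyle: BF = (D - 4)^2 * L / 16
Adjusted diameter = 30 - 4 = 26 in
(D-4)^2 = 26^2 = 676
BF = 676 * 16 / 16 = 676 BF

676


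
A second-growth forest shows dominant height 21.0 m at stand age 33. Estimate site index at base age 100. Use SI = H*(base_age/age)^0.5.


Formula: SI = H_dom * (base_age / age)^0.5
Age ratio = 100 / 33 = 3.0303
sqrt(age_ratio) = 1.74078
SI = 21.0 * 1.74078 = 36.6 m

36.6


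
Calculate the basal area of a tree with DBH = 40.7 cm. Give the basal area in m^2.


Formula: BA = pi * (DBH/2)^2 / 10000  (cm^2 to m^2)
Radius = DBH/2 = 40.7/2 = 20.35 cm
BA = pi * 20.35^2 / 10000
   = 1301.0042 cm^2 / 10000
   = 0.1301 m^2

0.1301


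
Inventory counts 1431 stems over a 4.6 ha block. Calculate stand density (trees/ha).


Formula: Stand Density = N_trees / Area_ha
Density = 1431 trees / 4.6 ha
Density = 311 trees/ha

311


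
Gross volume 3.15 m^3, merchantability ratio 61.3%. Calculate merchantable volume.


Formula: MV = V_total * (merchantable_pct / 100)
Merchantable fraction = 61.3% / 100 = 0.613
MV = 3.15 m^3 * 0.613 = 1.931 m^3

1.931


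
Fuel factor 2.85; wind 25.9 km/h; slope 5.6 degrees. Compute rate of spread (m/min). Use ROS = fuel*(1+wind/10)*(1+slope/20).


Formula: ROS = fuel * (1 + wind/10) * (1 + slope/20)
Wind factor = 1 + 25.9/10 = 3.59
Slope factor = 1 + 5.6/20 = 1.28
ROS = 2.85 * 3.59 * 1.28 = 13.1 m/min

13.1


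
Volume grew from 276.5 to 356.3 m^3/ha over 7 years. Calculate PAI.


Formula: PAI = (V_T2 - V_T1) / (T2 - T1)
Volume increment = 356.3 - 276.5 = 79.8 m^3/ha
PAI = 79.8 / 7 = 11.4 m^3/ha/year

11.4


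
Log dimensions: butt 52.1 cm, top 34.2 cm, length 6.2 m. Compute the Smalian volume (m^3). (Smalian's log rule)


Smalian: V = (A1 + A2)/2 * L,  A = pi*(D/200)^2
A1 = pi*(52.1/200)^2 = 0.213189 m^2
A2 = pi*(34.2/200)^2 = 0.091863 m^2
V = (0.213189+0.091863)/2*6.2 = 0.9457 m^3

0.9457


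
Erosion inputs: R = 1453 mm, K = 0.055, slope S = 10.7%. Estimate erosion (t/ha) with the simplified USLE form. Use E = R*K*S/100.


Formula: E = R * K * S / 100  (simplified USLE)
R * K = 1453 * 0.055 = 79.915
E = 79.915 * 10.7 / 100 = 8.55 t/ha

8.55


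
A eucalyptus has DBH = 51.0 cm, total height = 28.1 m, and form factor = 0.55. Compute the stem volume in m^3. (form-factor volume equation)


Formula: V = pi * (DBH/200)^2 * H * ff
Radius = DBH/200 = 51.0/200 = 0.255 m
Radius^2 = 0.255^2 = 0.065025 m^2
V = pi * 0.065025 * 28.1 * 0.55
V = 3.157 m^3

3.157


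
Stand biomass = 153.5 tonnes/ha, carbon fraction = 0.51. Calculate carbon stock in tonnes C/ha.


Formula: Carbon Stock = Biomass * Carbon Fraction
C = 153.5 t/ha * 0.51
C = 78.3 t C/ha

78.3


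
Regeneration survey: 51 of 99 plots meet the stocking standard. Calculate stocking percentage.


Formula: Stocking % = stocked plots / total plots * 100
Stocking = 51 / 99 * 100
Stocking = 0.5152 * 100 = 51.5%

51.5


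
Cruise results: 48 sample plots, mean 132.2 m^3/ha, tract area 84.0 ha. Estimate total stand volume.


Formula: Total Volume = Mean Volume per ha * Total Area
Total Volume = 132.2 m^3/ha * 84.0 ha
Total Volume = 11105 m^3

11105


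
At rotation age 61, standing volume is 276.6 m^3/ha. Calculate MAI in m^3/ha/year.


Formula: MAI = Total Volume / Stand Age
MAI = 276.6 m^3/ha / 61 years
MAI = 4.53 m^3/ha/year

4.53


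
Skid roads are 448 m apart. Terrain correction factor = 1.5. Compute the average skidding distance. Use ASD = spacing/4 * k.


Formula: ASD = (spacing / 4) * correction
Uncorrected distance = spacing / 4 = 448 / 4 = 112 m
ASD = 112 * 1.5 = 168 m

168


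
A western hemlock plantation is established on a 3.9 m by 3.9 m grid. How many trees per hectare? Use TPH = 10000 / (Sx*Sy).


Formula: TPH = 10000 m^2/ha / (spacing_x * spacing_y)
Area per tree = 3.9 m * 3.9 m = 15.21 m^2
TPH = 10000 / 15.21 = 657 trees/ha

657


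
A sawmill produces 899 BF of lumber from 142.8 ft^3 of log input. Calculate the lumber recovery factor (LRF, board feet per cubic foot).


Formula: LRF = Lumber Output (BF) / Log Input (ft^3)
LRF = 899 BF / 142.8 ft^3
LRF = 6.3 BF/ft^3

6.3


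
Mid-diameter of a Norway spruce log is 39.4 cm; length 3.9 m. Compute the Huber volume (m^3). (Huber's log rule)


Huber: V = Am * L,  Am = pi*(Dm/200)^2
Am = pi*(39.4/200)^2 = 0.121922 m^2
V = 0.121922*3.9 = 0.4755 m^3

0.4755


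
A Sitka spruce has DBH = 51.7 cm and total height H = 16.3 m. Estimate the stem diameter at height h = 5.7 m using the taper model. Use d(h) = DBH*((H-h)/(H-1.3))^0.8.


Taper: d(h) = DBH * ((H - h) / (H - 1.3))^0.8
Numerator = H - h = 16.3 - 5.7 = 10.6 m
Denominator = H - 1.3 = 16.3 - 1.3 = 15.0 m
Ratio = 10.6 / 15.0 = 0.70667
d = 51.7 * 0.70667^0.8 = 39.2 cm

39.2


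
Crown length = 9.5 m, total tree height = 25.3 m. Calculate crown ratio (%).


Formula: Crown Ratio = (Crown Length / Total Height) * 100
CR = (9.5 m / 25.3 m) * 100
CR = 0.3755 * 100 = 37.5%

37.5


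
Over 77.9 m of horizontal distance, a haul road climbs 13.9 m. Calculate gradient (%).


Formula: Gradient = rise / run * 100
Gradient = 13.9 / 77.9 * 100 = 17.8%

17.8


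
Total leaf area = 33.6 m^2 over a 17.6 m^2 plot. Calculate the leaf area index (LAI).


Formula: LAI = total leaf area / ground area  (dimensionless)
LAI = 33.6 m^2 / 17.6 m^2
LAI = 1.91

1.91


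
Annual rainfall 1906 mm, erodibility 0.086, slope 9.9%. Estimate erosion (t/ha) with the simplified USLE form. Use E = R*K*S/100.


Formula: E = R * K * S / 100  (simplified USLE)
R * K = 1906 * 0.086 = 163.916
E = 163.916 * 9.9 / 100 = 16.23 t/ha

16.23


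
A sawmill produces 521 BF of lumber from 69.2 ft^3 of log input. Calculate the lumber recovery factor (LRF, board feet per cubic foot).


Formula: LRF = Lumber Output (BF) / Log Input (ft^3)
LRF = 521 BF / 69.2 ft^3
LRF = 7.53 BF/ft^3

7.53


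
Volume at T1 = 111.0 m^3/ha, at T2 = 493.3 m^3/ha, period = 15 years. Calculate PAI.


Formula: PAI = (V_T2 - V_T1) / (T2 - T1)
Volume increment = 493.3 - 111.0 = 382.3 m^3/ha
PAI = 382.3 / 15 = 25.49 m^3/ha/year

25.49


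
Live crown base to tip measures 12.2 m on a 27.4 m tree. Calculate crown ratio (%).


Formula: Crown Ratio = (Crown Length / Total Height) * 100
CR = (12.2 m / 27.4 m) * 100
CR = 0.4453 * 100 = 44.5%

44.5


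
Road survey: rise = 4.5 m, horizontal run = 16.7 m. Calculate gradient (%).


Formula: Gradient = rise / run * 100
Gradient = 4.5 / 16.7 * 100 = 26.9%

26.9


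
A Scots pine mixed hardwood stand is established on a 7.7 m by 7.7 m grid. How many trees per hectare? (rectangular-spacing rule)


Formula: TPH = 10000 m^2/ha / (spacing_x * spacing_y)
Area per tree = 7.7 m * 7.7 m = 59.29 m^2
TPH = 10000 / 59.29 = 169 trees/ha

169


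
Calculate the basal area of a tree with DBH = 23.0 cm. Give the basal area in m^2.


Formula: BA = pi * (DBH/2)^2 / 10000  (cm^2 to m^2)
Radius = DBH/2 = 23.0/2 = 11.5 cm
BA = pi * 11.5^2 / 10000
   = 415.4756 cm^2 / 10000
   = 0.0415 m^2

0.0415


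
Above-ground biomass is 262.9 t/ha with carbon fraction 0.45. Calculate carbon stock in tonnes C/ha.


Formula: Carbon Stock = Biomass * Carbon Fraction
C = 262.9 t/ha * 0.45
C = 118.3 t C/ha

118.3


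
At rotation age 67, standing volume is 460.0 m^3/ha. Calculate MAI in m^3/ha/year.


Formula: MAI = Total Volume / Stand Age
MAI = 460.0 m^3/ha / 67 years
MAI = 6.87 m^3/ha/year

6.87


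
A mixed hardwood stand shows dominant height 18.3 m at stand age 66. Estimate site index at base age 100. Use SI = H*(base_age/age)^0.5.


Formula: SI = H_dom * (base_age / age)^0.5
Age ratio = 100 / 66 = 1.51515
sqrt(age_ratio) = 1.23091
SI = 18.3 * 1.23091 = 22.5 m

22.5


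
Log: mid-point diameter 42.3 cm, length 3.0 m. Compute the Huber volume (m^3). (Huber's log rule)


Huber: V = Am * L,  Am = pi*(Dm/200)^2
Am = pi*(42.3/200)^2 = 0.140531 m^2
V = 0.140531*3.0 = 0.4216 m^3

0.4216


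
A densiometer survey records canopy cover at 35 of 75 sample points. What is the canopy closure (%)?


Formula: Canopy closure = covered points / total points * 100
Closure = 35 / 75 * 100
Closure = 0.4667 * 100 = 46.7%

46.7


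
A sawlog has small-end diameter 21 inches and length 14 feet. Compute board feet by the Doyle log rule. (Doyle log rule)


Doyle: BF = (D - 4)^2 * L / 16
Adjusted diameter = 21 - 4 = 17 in
(D-4)^2 = 17^2 = 289
BF = 289 * 14 / 16 = 253 BF

253


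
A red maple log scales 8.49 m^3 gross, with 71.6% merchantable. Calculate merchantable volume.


Formula: MV = V_total * (merchantable_pct / 100)
Merchantable fraction = 71.6% / 100 = 0.716
MV = 8.49 m^3 * 0.716 = 6.079 m^3

6.079


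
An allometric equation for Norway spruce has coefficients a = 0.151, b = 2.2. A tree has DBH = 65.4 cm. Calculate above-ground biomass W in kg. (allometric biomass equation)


Formula: W = a * DBH^b  (allometric power law)
DBH^b = 65.4^2.2 = 9868.9522
W = 0.151 * 9868.9522 = 1490.2 kg

1490.2


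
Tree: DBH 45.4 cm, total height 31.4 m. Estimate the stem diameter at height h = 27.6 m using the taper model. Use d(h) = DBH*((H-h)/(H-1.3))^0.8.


Taper: d(h) = DBH * ((H - h) / (H - 1.3))^0.8
Numerator = H - h = 31.4 - 27.6 = 3.8 m
Denominator = H - 1.3 = 31.4 - 1.3 = 30.1 m
Ratio = 3.8 / 30.1 = 0.12625
d = 45.4 * 0.12625^0.8 = 8.7 cm

8.7


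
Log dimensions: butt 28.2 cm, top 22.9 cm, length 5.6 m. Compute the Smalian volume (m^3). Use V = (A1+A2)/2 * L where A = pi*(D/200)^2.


Smalian: V = (A1 + A2)/2 * L,  A = pi*(D/200)^2
A1 = pi*(28.2/200)^2 = 0.062458 m^2
A2 = pi*(22.9/200)^2 = 0.041187 m^2
V = (0.062458+0.041187)/2*5.6 = 0.2902 m^3

0.2902


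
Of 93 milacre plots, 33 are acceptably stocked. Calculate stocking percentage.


Formula: Stocking % = stocked plots / total plots * 100
Stocking = 33 / 93 * 100
Stocking = 0.3548 * 100 = 35.5%

35.5


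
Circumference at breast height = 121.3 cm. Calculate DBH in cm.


Formula: DBH = C / pi
DBH = 121.3 / pi
pi = 3.14159...
DBH = 38.6 cm

38.6


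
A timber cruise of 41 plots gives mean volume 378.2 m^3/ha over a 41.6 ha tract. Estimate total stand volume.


Formula: Total Volume = Mean Volume per ha * Total Area
Total Volume = 378.2 m^3/ha * 41.6 ha
Total Volume = 15733 m^3

15733


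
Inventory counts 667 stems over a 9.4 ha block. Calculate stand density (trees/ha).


Formula: Stand Density = N_trees / Area_ha
Density = 667 trees / 9.4 ha
Density = 71 trees/ha

71


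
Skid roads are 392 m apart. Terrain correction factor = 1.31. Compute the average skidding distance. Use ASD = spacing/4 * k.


Formula: ASD = (spacing / 4) * correction
Uncorrected distance = spacing / 4 = 392 / 4 = 98 m
ASD = 98 * 1.31 = 128 m

128


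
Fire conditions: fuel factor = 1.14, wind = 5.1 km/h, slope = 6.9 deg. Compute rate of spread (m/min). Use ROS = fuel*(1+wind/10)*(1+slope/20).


Formula: ROS = fuel * (1 + wind/10) * (1 + slope/20)
Wind factor = 1 + 5.1/10 = 1.51
Slope factor = 1 + 6.9/20 = 1.345
ROS = 1.14 * 1.51 * 1.345 = 2.32 m/min

2.32


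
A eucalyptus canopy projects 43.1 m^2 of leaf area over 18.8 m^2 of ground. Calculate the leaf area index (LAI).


Formula: LAI = total leaf area / ground area  (dimensionless)
LAI = 43.1 m^2 / 18.8 m^2
LAI = 2.29

2.29


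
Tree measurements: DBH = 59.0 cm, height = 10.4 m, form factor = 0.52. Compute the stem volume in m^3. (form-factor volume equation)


Formula: V = pi * (DBH/200)^2 * H * ff
Radius = DBH/200 = 59.0/200 = 0.295 m
Radius^2 = 0.295^2 = 0.087025 m^2
V = pi * 0.087025 * 10.4 * 0.52
V = 1.479 m^3

1.479


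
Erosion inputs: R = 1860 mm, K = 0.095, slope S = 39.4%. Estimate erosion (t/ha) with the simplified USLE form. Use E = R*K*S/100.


Formula: E = R * K * S / 100  (simplified USLE)
R * K = 1860 * 0.095 = 176.7
E = 176.7 * 39.4 / 100 = 69.62 t/ha

69.62


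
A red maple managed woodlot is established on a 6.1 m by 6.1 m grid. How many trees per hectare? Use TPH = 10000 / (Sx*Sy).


Formula: TPH = 10000 m^2/ha / (spacing_x * spacing_y)
Area per tree = 6.1 m * 6.1 m = 37.21 m^2
TPH = 10000 / 37.21 = 269 trees/ha

269


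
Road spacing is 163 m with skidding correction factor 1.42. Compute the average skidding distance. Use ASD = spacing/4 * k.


Formula: ASD = (spacing / 4) * correction
Uncorrected distance = spacing / 4 = 163 / 4 = 40.75 m
ASD = 40.75 * 1.42 = 58 m

58


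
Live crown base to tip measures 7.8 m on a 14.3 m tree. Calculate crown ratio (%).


Formula: Crown Ratio = (Crown Length / Total Height) * 100
CR = (7.8 m / 14.3 m) * 100
CR = 0.5455 * 100 = 54.5%

54.5


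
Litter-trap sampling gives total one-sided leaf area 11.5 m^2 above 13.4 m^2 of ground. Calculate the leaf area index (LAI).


Formula: LAI = total leaf area / ground area  (dimensionless)
LAI = 11.5 m^2 / 13.4 m^2
LAI = 0.86

0.86


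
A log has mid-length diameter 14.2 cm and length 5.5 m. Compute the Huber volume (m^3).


Huber: V = Am * L,  Am = pi*(Dm/200)^2
Am = pi*(14.2/200)^2 = 0.015837 m^2
V = 0.015837*5.5 = 0.0871 m^3

0.0871


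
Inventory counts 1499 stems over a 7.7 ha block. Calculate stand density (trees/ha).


Formula: Stand Density = N_trees / Area_ha
Density = 1499 trees / 7.7 ha
Density = 195 trees/ha

195


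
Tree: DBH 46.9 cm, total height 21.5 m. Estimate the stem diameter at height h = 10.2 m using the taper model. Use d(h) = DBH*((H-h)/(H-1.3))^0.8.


Taper: d(h) = DBH * ((H - h) / (H - 1.3))^0.8
Numerator = H - h = 21.5 - 10.2 = 11.3 m
Denominator = H - 1.3 = 21.5 - 1.3 = 20.2 m
Ratio = 11.3 / 20.2 = 0.55941
d = 46.9 * 0.55941^0.8 = 29.5 cm

29.5


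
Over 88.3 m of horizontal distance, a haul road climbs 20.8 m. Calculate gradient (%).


Formula: Gradient = rise / run * 100
Gradient = 20.8 / 88.3 * 100 = 23.6%

23.6


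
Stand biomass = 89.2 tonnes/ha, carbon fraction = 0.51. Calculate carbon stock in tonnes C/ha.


Formula: Carbon Stock = Biomass * Carbon Fraction
C = 89.2 t/ha * 0.51
C = 45.5 t C/ha

45.5


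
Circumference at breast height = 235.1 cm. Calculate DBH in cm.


Formula: DBH = C / pi
DBH = 235.1 / pi
pi = 3.14159...
DBH = 74.8 cm

74.8


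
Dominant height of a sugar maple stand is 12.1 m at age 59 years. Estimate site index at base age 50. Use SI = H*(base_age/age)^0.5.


Formula: SI = H_dom * (base_age / age)^0.5
Age ratio = 50 / 59 = 0.84746
sqrt(age_ratio) = 0.92057
SI = 12.1 * 0.92057 = 11.1 m

11.1


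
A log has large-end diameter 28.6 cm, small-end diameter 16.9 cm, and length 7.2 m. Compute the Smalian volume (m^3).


Smalian: V = (A1 + A2)/2 * L,  A = pi*(D/200)^2
A1 = pi*(28.6/200)^2 = 0.064242 m^2
A2 = pi*(16.9/200)^2 = 0.022432 m^2
V = (0.064242+0.022432)/2*7.2 = 0.312 m^3

0.312


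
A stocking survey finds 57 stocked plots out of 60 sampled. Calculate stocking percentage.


Formula: Stocking % = stocked plots / total plots * 100
Stocking = 57 / 60 * 100
Stocking = 0.95 * 100 = 95.0%

95.0


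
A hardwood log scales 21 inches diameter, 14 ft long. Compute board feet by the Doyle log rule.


Doyle: BF = (D - 4)^2 * L / 16
Adjusted diameter = 21 - 4 = 17 in
(D-4)^2 = 17^2 = 289
BF = 289 * 14 / 16 = 253 BF

253


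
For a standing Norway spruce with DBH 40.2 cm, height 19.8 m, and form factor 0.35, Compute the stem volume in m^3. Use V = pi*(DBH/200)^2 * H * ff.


Formula: V = pi * (DBH/200)^2 * H * ff
Radius = DBH/200 = 40.2/200 = 0.201 m
Radius^2 = 0.201^2 = 0.040401 m^2
V = pi * 0.040401 * 19.8 * 0.35
V = 0.88 m^3

0.88


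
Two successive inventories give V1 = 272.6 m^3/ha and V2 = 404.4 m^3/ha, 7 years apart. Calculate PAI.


Formula: PAI = (V_T2 - V_T1) / (T2 - T1)
Volume increment = 404.4 - 272.6 = 131.8 m^3/ha
PAI = 131.8 / 7 = 18.83 m^3/ha/year

18.83


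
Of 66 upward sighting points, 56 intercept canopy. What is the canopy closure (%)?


Formula: Canopy closure = covered points / total points * 100
Closure = 56 / 66 * 100
Closure = 0.8485 * 100 = 84.8%

84.8


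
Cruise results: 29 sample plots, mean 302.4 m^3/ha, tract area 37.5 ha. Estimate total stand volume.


Formula: Total Volume = Mean Volume per ha * Total Area
Total Volume = 302.4 m^3/ha * 37.5 ha
Total Volume = 11340 m^3

11340


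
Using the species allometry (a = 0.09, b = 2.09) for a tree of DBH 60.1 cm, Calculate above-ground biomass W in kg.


Formula: W = a * DBH^b  (allometric power law)
DBH^b = 60.1^2.09 = 5222.1296
W = 0.09 * 5222.1296 = 470.0 kg

470.0


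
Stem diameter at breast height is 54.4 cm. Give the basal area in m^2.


Formula: BA = pi * (DBH/2)^2 / 10000  (cm^2 to m^2)
Radius = DBH/2 = 54.4/2 = 27.2 cm
BA = pi * 27.2^2 / 10000
   = 2324.2759 cm^2 / 10000
   = 0.2324 m^2

0.2324


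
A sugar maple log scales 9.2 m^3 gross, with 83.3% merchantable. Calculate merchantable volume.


Formula: MV = V_total * (merchantable_pct / 100)
Merchantable fraction = 83.3% / 100 = 0.833
MV = 9.2 m^3 * 0.833 = 7.664 m^3

7.664


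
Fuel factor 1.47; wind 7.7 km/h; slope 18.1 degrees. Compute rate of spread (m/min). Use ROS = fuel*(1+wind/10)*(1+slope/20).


Formula: ROS = fuel * (1 + wind/10) * (1 + slope/20)
Wind factor = 1 + 7.7/10 = 1.77
Slope factor = 1 + 18.1/20 = 1.905
ROS = 1.47 * 1.77 * 1.905 = 4.96 m/min

4.96


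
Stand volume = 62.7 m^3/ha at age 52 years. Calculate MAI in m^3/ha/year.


Formula: MAI = Total Volume / Stand Age
MAI = 62.7 m^3/ha / 52 years
MAI = 1.21 m^3/ha/year

1.21


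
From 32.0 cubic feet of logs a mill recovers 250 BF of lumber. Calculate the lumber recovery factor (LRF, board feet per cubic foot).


Formula: LRF = Lumber Output (BF) / Log Input (ft^3)
LRF = 250 BF / 32.0 ft^3
LRF = 7.81 BF/ft^3

7.81


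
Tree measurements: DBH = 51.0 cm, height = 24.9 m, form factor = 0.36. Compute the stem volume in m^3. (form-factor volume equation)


Formula: V = pi * (DBH/200)^2 * H * ff
Radius = DBH/200 = 51.0/200 = 0.255 m
Radius^2 = 0.255^2 = 0.065025 m^2
V = pi * 0.065025 * 24.9 * 0.36
V = 1.831 m^3

1.831


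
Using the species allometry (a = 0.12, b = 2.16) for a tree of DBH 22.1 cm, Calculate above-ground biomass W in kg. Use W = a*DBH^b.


Formula: W = a * DBH^b  (allometric power law)
DBH^b = 22.1^2.16 = 801.4701
W = 0.12 * 801.4701 = 96.2 kg

96.2


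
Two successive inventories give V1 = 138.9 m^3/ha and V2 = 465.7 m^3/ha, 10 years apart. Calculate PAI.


Formula: PAI = (V_T2 - V_T1) / (T2 - T1)
Volume increment = 465.7 - 138.9 = 326.8 m^3/ha
PAI = 326.8 / 10 = 32.68 m^3/ha/year

32.68


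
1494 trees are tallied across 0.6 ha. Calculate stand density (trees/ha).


Formula: Stand Density = N_trees / Area_ha
Density = 1494 trees / 0.6 ha
Density = 2490 trees/ha

2490


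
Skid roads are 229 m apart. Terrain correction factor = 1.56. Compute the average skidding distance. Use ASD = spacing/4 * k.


Formula: ASD = (spacing / 4) * correction
Uncorrected distance = spacing / 4 = 229 / 4 = 57.25 m
ASD = 57.25 * 1.56 = 89 m

89


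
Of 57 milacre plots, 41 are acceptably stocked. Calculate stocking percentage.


Formula: Stocking % = stocked plots / total plots * 100
Stocking = 41 / 57 * 100
Stocking = 0.7193 * 100 = 71.9%

71.9


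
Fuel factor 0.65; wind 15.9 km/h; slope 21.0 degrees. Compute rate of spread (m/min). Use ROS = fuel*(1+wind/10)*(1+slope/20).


Formula: ROS = fuel * (1 + wind/10) * (1 + slope/20)
Wind factor = 1 + 15.9/10 = 2.59
Slope factor = 1 + 21.0/20 = 2.05
ROS = 0.65 * 2.59 * 2.05 = 3.45 m/min

3.45


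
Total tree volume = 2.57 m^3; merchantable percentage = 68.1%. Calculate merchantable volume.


Formula: MV = V_total * (merchantable_pct / 100)
Merchantable fraction = 68.1% / 100 = 0.681
MV = 2.57 m^3 * 0.681 = 1.75 m^3

1.75


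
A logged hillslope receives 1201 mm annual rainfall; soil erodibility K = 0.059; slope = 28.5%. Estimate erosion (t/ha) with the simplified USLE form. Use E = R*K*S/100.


Formula: E = R * K * S / 100  (simplified USLE)
R * K = 1201 * 0.059 = 70.859
E = 70.859 * 28.5 / 100 = 20.19 t/ha

20.19


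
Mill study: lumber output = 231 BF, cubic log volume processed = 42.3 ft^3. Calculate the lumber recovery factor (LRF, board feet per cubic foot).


Formula: LRF = Lumber Output (BF) / Log Input (ft^3)
LRF = 231 BF / 42.3 ft^3
LRF = 5.46 BF/ft^3

5.46


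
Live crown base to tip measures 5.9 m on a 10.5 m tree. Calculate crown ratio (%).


Formula: Crown Ratio = (Crown Length / Total Height) * 100
CR = (5.9 m / 10.5 m) * 100
CR = 0.5619 * 100 = 56.2%

56.2


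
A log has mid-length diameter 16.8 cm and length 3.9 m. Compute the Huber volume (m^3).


Huber: V = Am * L,  Am = pi*(Dm/200)^2
Am = pi*(16.8/200)^2 = 0.022167 m^2
V = 0.022167*3.9 = 0.0865 m^3

0.0865


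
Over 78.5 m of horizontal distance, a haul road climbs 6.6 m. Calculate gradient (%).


Formula: Gradient = rise / run * 100
Gradient = 6.6 / 78.5 * 100 = 8.4%

8.4


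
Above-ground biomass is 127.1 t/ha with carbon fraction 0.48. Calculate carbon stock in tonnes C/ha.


Formula: Carbon Stock = Biomass * Carbon Fraction
C = 127.1 t/ha * 0.48
C = 61.0 t C/ha

61.0


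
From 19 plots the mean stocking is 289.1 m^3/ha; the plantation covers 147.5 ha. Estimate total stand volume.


Formula: Total Volume = Mean Volume per ha * Total Area
Total Volume = 289.1 m^3/ha * 147.5 ha
Total Volume = 42642 m^3

42642


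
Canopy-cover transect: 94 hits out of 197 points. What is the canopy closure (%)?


Formula: Canopy closure = covered points / total points * 100
Closure = 94 / 197 * 100
Closure = 0.4772 * 100 = 47.7%

47.7


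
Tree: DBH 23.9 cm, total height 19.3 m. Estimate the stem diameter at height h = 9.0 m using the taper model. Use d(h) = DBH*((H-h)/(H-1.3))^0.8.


Taper: d(h) = DBH * ((H - h) / (H - 1.3))^0.8
Numerator = H - h = 19.3 - 9.0 = 10.3 m
Denominator = H - 1.3 = 19.3 - 1.3 = 18.0 m
Ratio = 10.3 / 18.0 = 0.57222
d = 23.9 * 0.57222^0.8 = 15.3 cm

15.3


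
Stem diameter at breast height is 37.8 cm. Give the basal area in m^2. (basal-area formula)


Formula: BA = pi * (DBH/2)^2 / 10000  (cm^2 to m^2)
Radius = DBH/2 = 37.8/2 = 18.9 cm
BA = pi * 18.9^2 / 10000
   = 1122.2083 cm^2 / 10000
   = 0.1122 m^2

0.1122


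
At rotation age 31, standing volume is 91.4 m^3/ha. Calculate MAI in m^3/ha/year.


Formula: MAI = Total Volume / Stand Age
MAI = 91.4 m^3/ha / 31 years
MAI = 2.95 m^3/ha/year

2.95


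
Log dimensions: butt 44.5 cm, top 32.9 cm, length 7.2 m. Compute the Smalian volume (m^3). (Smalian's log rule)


Smalian: V = (A1 + A2)/2 * L,  A = pi*(D/200)^2
A1 = pi*(44.5/200)^2 = 0.155528 m^2
A2 = pi*(32.9/200)^2 = 0.085012 m^2
V = (0.155528+0.085012)/2*7.2 = 0.8659 m^3

0.8659


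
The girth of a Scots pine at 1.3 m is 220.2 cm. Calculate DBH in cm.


Formula: DBH = C / pi
DBH = 220.2 / pi
pi = 3.14159...
DBH = 70.1 cm

70.1


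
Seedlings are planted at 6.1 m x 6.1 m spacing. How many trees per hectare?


Formula: TPH = 10000 m^2/ha / (spacing_x * spacing_y)
Area per tree = 6.1 m * 6.1 m = 37.21 m^2
TPH = 10000 / 37.21 = 269 trees/ha

269


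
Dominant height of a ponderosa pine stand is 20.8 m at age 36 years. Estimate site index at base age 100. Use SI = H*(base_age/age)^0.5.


Formula: SI = H_dom * (base_age / age)^0.5
Age ratio = 100 / 36 = 2.77778
sqrt(age_ratio) = 1.66667
SI = 20.8 * 1.66667 = 34.7 m

34.7


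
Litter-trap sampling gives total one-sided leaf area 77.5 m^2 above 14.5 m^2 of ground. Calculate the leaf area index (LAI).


Formula: LAI = total leaf area / ground area  (dimensionless)
LAI = 77.5 m^2 / 14.5 m^2
LAI = 5.34

5.34


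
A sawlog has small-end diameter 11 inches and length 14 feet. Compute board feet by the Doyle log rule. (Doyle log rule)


Doyle: BF = (D - 4)^2 * L / 16
Adjusted diameter = 11 - 4 = 7 in
(D-4)^2 = 7^2 = 49
BF = 49 * 14 / 16 = 43 BF

43


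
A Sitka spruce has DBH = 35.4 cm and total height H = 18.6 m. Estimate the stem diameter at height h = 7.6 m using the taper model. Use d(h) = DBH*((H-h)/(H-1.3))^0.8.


Taper: d(h) = DBH * ((H - h) / (H - 1.3))^0.8
Numerator = H - h = 18.6 - 7.6 = 11.0 m
Denominator = H - 1.3 = 18.6 - 1.3 = 17.3 m
Ratio = 11.0 / 17.3 = 0.63584
d = 35.4 * 0.63584^0.8 = 24.6 cm

24.6


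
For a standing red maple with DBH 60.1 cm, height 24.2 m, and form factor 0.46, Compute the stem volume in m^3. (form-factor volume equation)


Formula: V = pi * (DBH/200)^2 * H * ff
Radius = DBH/200 = 60.1/200 = 0.3005 m
Radius^2 = 0.3005^2 = 0.09030025 m^2
V = pi * 0.09030025 * 24.2 * 0.46
V = 3.158 m^3

3.158


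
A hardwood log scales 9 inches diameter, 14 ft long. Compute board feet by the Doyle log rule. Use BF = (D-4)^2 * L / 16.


Doyle: BF = (D - 4)^2 * L / 16
Adjusted diameter = 9 - 4 = 5 in
(D-4)^2 = 5^2 = 25
BF = 25 * 14 / 16 = 22 BF

22


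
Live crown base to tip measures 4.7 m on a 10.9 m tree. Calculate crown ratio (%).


Formula: Crown Ratio = (Crown Length / Total Height) * 100
CR = (4.7 m / 10.9 m) * 100
CR = 0.4312 * 100 = 43.1%

43.1


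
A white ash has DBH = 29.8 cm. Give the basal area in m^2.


Formula: BA = pi * (DBH/2)^2 / 10000  (cm^2 to m^2)
Radius = DBH/2 = 29.8/2 = 14.9 cm
BA = pi * 14.9^2 / 10000
   = 697.465 cm^2 / 10000
   = 0.0697 m^2

0.0697


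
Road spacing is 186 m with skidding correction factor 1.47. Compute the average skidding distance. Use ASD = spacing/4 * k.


Formula: ASD = (spacing / 4) * correction
Uncorrected distance = spacing / 4 = 186 / 4 = 46.5 m
ASD = 46.5 * 1.47 = 68 m

68


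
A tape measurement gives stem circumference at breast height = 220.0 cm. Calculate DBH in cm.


Formula: DBH = C / pi
DBH = 220.0 / pi
pi = 3.14159...
DBH = 70.0 cm

70.0


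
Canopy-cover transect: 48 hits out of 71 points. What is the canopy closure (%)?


Formula: Canopy closure = covered points / total points * 100
Closure = 48 / 71 * 100
Closure = 0.6761 * 100 = 67.6%

67.6


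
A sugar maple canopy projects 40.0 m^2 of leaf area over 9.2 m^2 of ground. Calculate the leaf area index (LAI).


Formula: LAI = total leaf area / ground area  (dimensionless)
LAI = 40.0 m^2 / 9.2 m^2
LAI = 4.35

4.35


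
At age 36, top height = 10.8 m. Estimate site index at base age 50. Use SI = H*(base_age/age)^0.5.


Formula: SI = H_dom * (base_age / age)^0.5
Age ratio = 50 / 36 = 1.38889
sqrt(age_ratio) = 1.17851
SI = 10.8 * 1.17851 = 12.7 m

12.7


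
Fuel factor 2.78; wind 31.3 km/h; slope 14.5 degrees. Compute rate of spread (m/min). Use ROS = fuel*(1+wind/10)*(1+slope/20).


Formula: ROS = fuel * (1 + wind/10) * (1 + slope/20)
Wind factor = 1 + 31.3/10 = 4.13
Slope factor = 1 + 14.5/20 = 1.725
ROS = 2.78 * 4.13 * 1.725 = 19.81 m/min

19.81


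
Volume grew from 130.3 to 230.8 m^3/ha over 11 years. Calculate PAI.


Formula: PAI = (V_T2 - V_T1) / (T2 - T1)
Volume increment = 230.8 - 130.3 = 100.5 m^3/ha
PAI = 100.5 / 11 = 9.14 m^3/ha/year

9.14


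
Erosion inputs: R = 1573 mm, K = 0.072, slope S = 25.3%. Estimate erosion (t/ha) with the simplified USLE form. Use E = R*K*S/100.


Formula: E = R * K * S / 100  (simplified USLE)
R * K = 1573 * 0.072 = 113.256
E = 113.256 * 25.3 / 100 = 28.65 t/ha

28.65


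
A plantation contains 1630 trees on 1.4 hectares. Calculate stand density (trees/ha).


Formula: Stand Density = N_trees / Area_ha
Density = 1630 trees / 1.4 ha
Density = 1164 trees/ha

1164


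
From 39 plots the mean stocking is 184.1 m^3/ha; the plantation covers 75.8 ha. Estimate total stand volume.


Formula: Total Volume = Mean Volume per ha * Total Area
Total Volume = 184.1 m^3/ha * 75.8 ha
Total Volume = 13955 m^3

13955


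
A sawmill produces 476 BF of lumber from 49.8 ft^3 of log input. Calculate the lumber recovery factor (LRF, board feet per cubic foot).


Formula: LRF = Lumber Output (BF) / Log Input (ft^3)
LRF = 476 BF / 49.8 ft^3
LRF = 9.56 BF/ft^3

9.56


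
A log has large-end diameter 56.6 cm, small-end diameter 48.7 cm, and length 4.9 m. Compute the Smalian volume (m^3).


Smalian: V = (A1 + A2)/2 * L,  A = pi*(D/200)^2
A1 = pi*(56.6/200)^2 = 0.251607 m^2
A2 = pi*(48.7/200)^2 = 0.186272 m^2
V = (0.251607+0.186272)/2*4.9 = 1.0728 m^3

1.0728


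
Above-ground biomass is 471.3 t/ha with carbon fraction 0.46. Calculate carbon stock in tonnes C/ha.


Formula: Carbon Stock = Biomass * Carbon Fraction
C = 471.3 t/ha * 0.46
C = 216.8 t C/ha

216.8


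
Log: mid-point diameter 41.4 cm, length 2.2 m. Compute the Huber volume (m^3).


Huber: V = Am * L,  Am = pi*(Dm/200)^2
Am = pi*(41.4/200)^2 = 0.134614 m^2
V = 0.134614*2.2 = 0.2962 m^3

0.2962


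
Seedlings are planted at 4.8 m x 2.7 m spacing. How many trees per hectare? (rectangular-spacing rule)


Formula: TPH = 10000 m^2/ha / (spacing_x * spacing_y)
Area per tree = 4.8 m * 2.7 m = 12.96 m^2
TPH = 10000 / 12.96 = 772 trees/ha

772


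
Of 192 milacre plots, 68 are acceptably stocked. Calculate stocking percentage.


Formula: Stocking % = stocked plots / total plots * 100
Stocking = 68 / 192 * 100
Stocking = 0.3542 * 100 = 35.4%

35.4


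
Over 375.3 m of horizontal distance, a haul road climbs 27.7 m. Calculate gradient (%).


Formula: Gradient = rise / run * 100
Gradient = 27.7 / 375.3 * 100 = 7.4%

7.4
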